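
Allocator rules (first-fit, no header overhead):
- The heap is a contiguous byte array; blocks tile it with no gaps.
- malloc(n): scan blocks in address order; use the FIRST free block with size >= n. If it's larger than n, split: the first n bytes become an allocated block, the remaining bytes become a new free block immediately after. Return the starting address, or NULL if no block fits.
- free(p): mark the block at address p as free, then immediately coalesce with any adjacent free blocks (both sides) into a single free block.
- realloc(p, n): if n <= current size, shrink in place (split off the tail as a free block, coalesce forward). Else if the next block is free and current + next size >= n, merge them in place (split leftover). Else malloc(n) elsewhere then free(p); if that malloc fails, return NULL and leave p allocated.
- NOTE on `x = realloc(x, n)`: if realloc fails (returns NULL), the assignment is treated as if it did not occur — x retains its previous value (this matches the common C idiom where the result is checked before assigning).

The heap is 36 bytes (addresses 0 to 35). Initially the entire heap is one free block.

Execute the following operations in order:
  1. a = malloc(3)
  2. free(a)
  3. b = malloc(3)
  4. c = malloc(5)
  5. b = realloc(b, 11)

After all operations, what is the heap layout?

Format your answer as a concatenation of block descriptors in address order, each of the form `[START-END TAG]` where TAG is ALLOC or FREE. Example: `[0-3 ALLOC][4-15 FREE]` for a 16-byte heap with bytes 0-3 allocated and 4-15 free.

Answer: [0-2 FREE][3-7 ALLOC][8-18 ALLOC][19-35 FREE]

Derivation:
Op 1: a = malloc(3) -> a = 0; heap: [0-2 ALLOC][3-35 FREE]
Op 2: free(a) -> (freed a); heap: [0-35 FREE]
Op 3: b = malloc(3) -> b = 0; heap: [0-2 ALLOC][3-35 FREE]
Op 4: c = malloc(5) -> c = 3; heap: [0-2 ALLOC][3-7 ALLOC][8-35 FREE]
Op 5: b = realloc(b, 11) -> b = 8; heap: [0-2 FREE][3-7 ALLOC][8-18 ALLOC][19-35 FREE]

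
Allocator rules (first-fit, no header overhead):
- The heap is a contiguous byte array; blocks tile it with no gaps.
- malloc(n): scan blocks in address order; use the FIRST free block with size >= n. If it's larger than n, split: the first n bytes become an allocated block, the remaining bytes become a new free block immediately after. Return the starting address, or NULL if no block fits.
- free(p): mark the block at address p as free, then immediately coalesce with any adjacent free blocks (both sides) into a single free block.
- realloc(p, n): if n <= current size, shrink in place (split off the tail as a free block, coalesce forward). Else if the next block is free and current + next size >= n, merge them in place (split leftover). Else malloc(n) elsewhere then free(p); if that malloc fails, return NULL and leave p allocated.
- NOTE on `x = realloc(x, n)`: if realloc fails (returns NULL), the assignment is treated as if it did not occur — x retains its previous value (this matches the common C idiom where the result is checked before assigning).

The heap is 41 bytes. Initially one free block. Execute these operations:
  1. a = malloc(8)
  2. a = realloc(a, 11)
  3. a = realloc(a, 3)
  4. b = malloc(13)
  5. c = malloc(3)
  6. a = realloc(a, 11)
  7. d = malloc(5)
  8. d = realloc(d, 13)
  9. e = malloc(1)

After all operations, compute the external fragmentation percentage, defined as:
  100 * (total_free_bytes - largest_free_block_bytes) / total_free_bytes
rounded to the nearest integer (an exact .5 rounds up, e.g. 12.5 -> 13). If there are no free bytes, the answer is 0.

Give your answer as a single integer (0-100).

Answer: 25

Derivation:
Op 1: a = malloc(8) -> a = 0; heap: [0-7 ALLOC][8-40 FREE]
Op 2: a = realloc(a, 11) -> a = 0; heap: [0-10 ALLOC][11-40 FREE]
Op 3: a = realloc(a, 3) -> a = 0; heap: [0-2 ALLOC][3-40 FREE]
Op 4: b = malloc(13) -> b = 3; heap: [0-2 ALLOC][3-15 ALLOC][16-40 FREE]
Op 5: c = malloc(3) -> c = 16; heap: [0-2 ALLOC][3-15 ALLOC][16-18 ALLOC][19-40 FREE]
Op 6: a = realloc(a, 11) -> a = 19; heap: [0-2 FREE][3-15 ALLOC][16-18 ALLOC][19-29 ALLOC][30-40 FREE]
Op 7: d = malloc(5) -> d = 30; heap: [0-2 FREE][3-15 ALLOC][16-18 ALLOC][19-29 ALLOC][30-34 ALLOC][35-40 FREE]
Op 8: d = realloc(d, 13) -> NULL (d unchanged); heap: [0-2 FREE][3-15 ALLOC][16-18 ALLOC][19-29 ALLOC][30-34 ALLOC][35-40 FREE]
Op 9: e = malloc(1) -> e = 0; heap: [0-0 ALLOC][1-2 FREE][3-15 ALLOC][16-18 ALLOC][19-29 ALLOC][30-34 ALLOC][35-40 FREE]
Free blocks: [2 6] total_free=8 largest=6 -> 100*(8-6)/8 = 200/8 = 25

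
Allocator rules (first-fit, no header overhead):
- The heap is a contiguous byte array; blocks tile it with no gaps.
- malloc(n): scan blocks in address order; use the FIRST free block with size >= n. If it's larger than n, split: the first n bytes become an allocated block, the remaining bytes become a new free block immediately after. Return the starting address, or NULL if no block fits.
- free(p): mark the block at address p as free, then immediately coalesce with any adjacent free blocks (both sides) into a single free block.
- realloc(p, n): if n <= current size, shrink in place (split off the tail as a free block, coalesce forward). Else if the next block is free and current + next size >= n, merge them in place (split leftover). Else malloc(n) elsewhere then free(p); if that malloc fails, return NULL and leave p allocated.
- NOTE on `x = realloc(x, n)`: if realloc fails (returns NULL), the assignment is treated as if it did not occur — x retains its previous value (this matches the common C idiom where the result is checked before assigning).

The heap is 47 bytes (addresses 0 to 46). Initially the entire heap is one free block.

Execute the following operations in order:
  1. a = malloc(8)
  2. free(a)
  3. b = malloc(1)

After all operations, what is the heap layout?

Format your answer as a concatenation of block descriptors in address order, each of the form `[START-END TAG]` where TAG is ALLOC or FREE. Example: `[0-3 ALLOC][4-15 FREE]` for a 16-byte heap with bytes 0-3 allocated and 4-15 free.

Answer: [0-0 ALLOC][1-46 FREE]

Derivation:
Op 1: a = malloc(8) -> a = 0; heap: [0-7 ALLOC][8-46 FREE]
Op 2: free(a) -> (freed a); heap: [0-46 FREE]
Op 3: b = malloc(1) -> b = 0; heap: [0-0 ALLOC][1-46 FREE]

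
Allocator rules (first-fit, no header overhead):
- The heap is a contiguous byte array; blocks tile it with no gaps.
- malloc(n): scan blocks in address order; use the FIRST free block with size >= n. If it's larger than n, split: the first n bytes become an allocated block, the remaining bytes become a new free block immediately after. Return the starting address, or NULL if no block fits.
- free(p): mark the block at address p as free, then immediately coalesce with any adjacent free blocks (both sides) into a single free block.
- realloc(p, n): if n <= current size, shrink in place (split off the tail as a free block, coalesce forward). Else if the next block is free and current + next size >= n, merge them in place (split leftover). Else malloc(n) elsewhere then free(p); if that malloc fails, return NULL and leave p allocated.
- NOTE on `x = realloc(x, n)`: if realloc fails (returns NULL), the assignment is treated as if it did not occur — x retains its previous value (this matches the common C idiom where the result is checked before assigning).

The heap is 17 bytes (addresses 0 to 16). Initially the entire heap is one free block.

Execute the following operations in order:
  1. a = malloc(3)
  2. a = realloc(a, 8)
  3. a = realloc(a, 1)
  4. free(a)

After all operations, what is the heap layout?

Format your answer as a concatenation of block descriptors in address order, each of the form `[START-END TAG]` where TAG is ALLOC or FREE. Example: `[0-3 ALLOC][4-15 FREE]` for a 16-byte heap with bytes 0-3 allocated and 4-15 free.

Op 1: a = malloc(3) -> a = 0; heap: [0-2 ALLOC][3-16 FREE]
Op 2: a = realloc(a, 8) -> a = 0; heap: [0-7 ALLOC][8-16 FREE]
Op 3: a = realloc(a, 1) -> a = 0; heap: [0-0 ALLOC][1-16 FREE]
Op 4: free(a) -> (freed a); heap: [0-16 FREE]

Answer: [0-16 FREE]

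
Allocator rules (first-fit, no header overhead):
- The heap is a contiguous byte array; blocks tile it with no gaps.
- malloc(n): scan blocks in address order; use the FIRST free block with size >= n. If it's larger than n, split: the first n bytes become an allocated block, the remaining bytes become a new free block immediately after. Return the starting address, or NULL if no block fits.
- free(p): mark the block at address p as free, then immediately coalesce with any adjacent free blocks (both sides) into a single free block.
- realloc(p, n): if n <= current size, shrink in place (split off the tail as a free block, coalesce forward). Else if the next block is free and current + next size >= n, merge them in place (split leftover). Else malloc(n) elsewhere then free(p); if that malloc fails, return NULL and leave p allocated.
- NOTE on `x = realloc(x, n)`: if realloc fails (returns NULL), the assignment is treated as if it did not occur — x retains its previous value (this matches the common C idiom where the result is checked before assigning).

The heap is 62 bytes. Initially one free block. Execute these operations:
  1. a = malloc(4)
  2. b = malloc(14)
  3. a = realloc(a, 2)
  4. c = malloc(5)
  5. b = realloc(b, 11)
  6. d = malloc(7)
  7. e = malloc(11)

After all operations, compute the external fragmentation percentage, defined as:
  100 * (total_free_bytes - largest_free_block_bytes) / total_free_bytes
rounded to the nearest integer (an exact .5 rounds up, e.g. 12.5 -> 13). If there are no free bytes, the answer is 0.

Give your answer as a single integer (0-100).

Op 1: a = malloc(4) -> a = 0; heap: [0-3 ALLOC][4-61 FREE]
Op 2: b = malloc(14) -> b = 4; heap: [0-3 ALLOC][4-17 ALLOC][18-61 FREE]
Op 3: a = realloc(a, 2) -> a = 0; heap: [0-1 ALLOC][2-3 FREE][4-17 ALLOC][18-61 FREE]
Op 4: c = malloc(5) -> c = 18; heap: [0-1 ALLOC][2-3 FREE][4-17 ALLOC][18-22 ALLOC][23-61 FREE]
Op 5: b = realloc(b, 11) -> b = 4; heap: [0-1 ALLOC][2-3 FREE][4-14 ALLOC][15-17 FREE][18-22 ALLOC][23-61 FREE]
Op 6: d = malloc(7) -> d = 23; heap: [0-1 ALLOC][2-3 FREE][4-14 ALLOC][15-17 FREE][18-22 ALLOC][23-29 ALLOC][30-61 FREE]
Op 7: e = malloc(11) -> e = 30; heap: [0-1 ALLOC][2-3 FREE][4-14 ALLOC][15-17 FREE][18-22 ALLOC][23-29 ALLOC][30-40 ALLOC][41-61 FREE]
Free blocks: [2 3 21] total_free=26 largest=21 -> 100*(26-21)/26 = 500/26 ≈ 19.231 -> rounds to 19

Answer: 19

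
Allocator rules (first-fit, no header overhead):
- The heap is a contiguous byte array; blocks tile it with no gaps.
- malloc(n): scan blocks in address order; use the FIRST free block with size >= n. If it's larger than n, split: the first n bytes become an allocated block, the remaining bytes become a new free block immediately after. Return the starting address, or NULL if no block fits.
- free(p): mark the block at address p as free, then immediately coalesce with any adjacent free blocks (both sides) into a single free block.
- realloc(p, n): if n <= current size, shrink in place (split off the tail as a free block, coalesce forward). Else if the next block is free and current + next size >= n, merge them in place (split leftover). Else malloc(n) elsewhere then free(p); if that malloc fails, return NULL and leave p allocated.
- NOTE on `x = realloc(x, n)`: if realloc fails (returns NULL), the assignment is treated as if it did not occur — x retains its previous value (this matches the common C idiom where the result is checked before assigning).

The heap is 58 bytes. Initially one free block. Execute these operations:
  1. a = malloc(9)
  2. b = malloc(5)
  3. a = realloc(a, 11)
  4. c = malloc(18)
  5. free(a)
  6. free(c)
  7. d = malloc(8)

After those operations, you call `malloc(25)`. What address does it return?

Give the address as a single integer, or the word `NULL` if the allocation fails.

Answer: 14

Derivation:
Op 1: a = malloc(9) -> a = 0; heap: [0-8 ALLOC][9-57 FREE]
Op 2: b = malloc(5) -> b = 9; heap: [0-8 ALLOC][9-13 ALLOC][14-57 FREE]
Op 3: a = realloc(a, 11) -> a = 14; heap: [0-8 FREE][9-13 ALLOC][14-24 ALLOC][25-57 FREE]
Op 4: c = malloc(18) -> c = 25; heap: [0-8 FREE][9-13 ALLOC][14-24 ALLOC][25-42 ALLOC][43-57 FREE]
Op 5: free(a) -> (freed a); heap: [0-8 FREE][9-13 ALLOC][14-24 FREE][25-42 ALLOC][43-57 FREE]
Op 6: free(c) -> (freed c); heap: [0-8 FREE][9-13 ALLOC][14-57 FREE]
Op 7: d = malloc(8) -> d = 0; heap: [0-7 ALLOC][8-8 FREE][9-13 ALLOC][14-57 FREE]
malloc(25): first-fit scan over [0-7 ALLOC][8-8 FREE][9-13 ALLOC][14-57 FREE] -> 14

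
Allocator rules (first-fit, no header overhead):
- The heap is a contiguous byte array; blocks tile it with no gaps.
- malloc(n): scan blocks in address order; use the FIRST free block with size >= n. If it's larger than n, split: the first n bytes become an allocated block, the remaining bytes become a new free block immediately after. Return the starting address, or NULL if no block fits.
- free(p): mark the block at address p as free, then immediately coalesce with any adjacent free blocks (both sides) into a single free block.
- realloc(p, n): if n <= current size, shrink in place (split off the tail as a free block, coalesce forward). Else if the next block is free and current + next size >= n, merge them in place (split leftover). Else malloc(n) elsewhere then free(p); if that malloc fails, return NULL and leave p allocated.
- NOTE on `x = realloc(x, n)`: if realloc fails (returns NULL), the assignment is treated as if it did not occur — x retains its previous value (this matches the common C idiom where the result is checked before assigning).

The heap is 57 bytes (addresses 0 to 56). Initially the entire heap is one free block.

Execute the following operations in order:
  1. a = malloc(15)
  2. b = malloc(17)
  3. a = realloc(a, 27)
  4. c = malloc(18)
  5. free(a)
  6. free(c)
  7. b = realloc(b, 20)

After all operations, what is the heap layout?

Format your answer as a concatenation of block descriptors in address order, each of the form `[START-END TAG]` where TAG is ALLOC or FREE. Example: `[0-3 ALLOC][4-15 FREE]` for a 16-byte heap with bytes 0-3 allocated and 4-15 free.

Op 1: a = malloc(15) -> a = 0; heap: [0-14 ALLOC][15-56 FREE]
Op 2: b = malloc(17) -> b = 15; heap: [0-14 ALLOC][15-31 ALLOC][32-56 FREE]
Op 3: a = realloc(a, 27) -> NULL (a unchanged); heap: [0-14 ALLOC][15-31 ALLOC][32-56 FREE]
Op 4: c = malloc(18) -> c = 32; heap: [0-14 ALLOC][15-31 ALLOC][32-49 ALLOC][50-56 FREE]
Op 5: free(a) -> (freed a); heap: [0-14 FREE][15-31 ALLOC][32-49 ALLOC][50-56 FREE]
Op 6: free(c) -> (freed c); heap: [0-14 FREE][15-31 ALLOC][32-56 FREE]
Op 7: b = realloc(b, 20) -> b = 15; heap: [0-14 FREE][15-34 ALLOC][35-56 FREE]

Answer: [0-14 FREE][15-34 ALLOC][35-56 FREE]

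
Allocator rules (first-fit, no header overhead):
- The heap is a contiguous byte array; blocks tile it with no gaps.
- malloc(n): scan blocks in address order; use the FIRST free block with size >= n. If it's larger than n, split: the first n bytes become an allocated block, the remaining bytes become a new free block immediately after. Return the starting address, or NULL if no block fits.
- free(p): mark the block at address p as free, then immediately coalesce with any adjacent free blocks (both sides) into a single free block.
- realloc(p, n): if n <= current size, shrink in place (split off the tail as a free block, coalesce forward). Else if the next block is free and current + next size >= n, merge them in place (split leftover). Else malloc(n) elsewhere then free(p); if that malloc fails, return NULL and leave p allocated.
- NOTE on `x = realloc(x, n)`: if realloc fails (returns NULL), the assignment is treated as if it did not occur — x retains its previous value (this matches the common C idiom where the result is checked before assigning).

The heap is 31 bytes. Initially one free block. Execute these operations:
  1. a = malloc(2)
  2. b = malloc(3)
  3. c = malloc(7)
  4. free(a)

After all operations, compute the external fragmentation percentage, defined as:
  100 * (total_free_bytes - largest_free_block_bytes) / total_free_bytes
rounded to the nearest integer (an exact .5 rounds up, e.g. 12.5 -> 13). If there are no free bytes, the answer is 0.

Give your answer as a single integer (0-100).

Answer: 10

Derivation:
Op 1: a = malloc(2) -> a = 0; heap: [0-1 ALLOC][2-30 FREE]
Op 2: b = malloc(3) -> b = 2; heap: [0-1 ALLOC][2-4 ALLOC][5-30 FREE]
Op 3: c = malloc(7) -> c = 5; heap: [0-1 ALLOC][2-4 ALLOC][5-11 ALLOC][12-30 FREE]
Op 4: free(a) -> (freed a); heap: [0-1 FREE][2-4 ALLOC][5-11 ALLOC][12-30 FREE]
Free blocks: [2 19] total_free=21 largest=19 -> 100*(21-19)/21 = 200/21 ≈ 9.524 -> rounds to 10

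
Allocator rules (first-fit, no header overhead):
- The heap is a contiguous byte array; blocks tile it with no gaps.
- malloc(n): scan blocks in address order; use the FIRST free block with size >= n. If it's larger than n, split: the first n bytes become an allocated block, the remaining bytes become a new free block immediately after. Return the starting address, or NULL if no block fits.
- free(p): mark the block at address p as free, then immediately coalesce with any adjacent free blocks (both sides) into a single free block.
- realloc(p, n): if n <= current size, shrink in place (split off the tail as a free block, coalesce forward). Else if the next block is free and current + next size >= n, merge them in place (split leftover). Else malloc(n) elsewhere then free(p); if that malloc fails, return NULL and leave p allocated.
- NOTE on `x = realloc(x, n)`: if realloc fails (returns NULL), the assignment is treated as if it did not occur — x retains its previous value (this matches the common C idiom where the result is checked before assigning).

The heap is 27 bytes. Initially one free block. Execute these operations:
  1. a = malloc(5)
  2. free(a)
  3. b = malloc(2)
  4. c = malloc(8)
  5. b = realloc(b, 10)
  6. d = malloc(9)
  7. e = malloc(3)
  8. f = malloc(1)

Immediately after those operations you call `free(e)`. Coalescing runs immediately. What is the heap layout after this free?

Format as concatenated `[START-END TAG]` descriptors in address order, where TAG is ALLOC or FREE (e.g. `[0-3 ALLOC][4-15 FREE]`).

Op 1: a = malloc(5) -> a = 0; heap: [0-4 ALLOC][5-26 FREE]
Op 2: free(a) -> (freed a); heap: [0-26 FREE]
Op 3: b = malloc(2) -> b = 0; heap: [0-1 ALLOC][2-26 FREE]
Op 4: c = malloc(8) -> c = 2; heap: [0-1 ALLOC][2-9 ALLOC][10-26 FREE]
Op 5: b = realloc(b, 10) -> b = 10; heap: [0-1 FREE][2-9 ALLOC][10-19 ALLOC][20-26 FREE]
Op 6: d = malloc(9) -> d = NULL; heap: [0-1 FREE][2-9 ALLOC][10-19 ALLOC][20-26 FREE]
Op 7: e = malloc(3) -> e = 20; heap: [0-1 FREE][2-9 ALLOC][10-19 ALLOC][20-22 ALLOC][23-26 FREE]
Op 8: f = malloc(1) -> f = 0; heap: [0-0 ALLOC][1-1 FREE][2-9 ALLOC][10-19 ALLOC][20-22 ALLOC][23-26 FREE]
free(e): e = 20 -> block [20-22 ALLOC]; mark free, coalesce with adjacent free neighbors -> [0-0 ALLOC][1-1 FREE][2-9 ALLOC][10-19 ALLOC][20-26 FREE]

Answer: [0-0 ALLOC][1-1 FREE][2-9 ALLOC][10-19 ALLOC][20-26 FREE]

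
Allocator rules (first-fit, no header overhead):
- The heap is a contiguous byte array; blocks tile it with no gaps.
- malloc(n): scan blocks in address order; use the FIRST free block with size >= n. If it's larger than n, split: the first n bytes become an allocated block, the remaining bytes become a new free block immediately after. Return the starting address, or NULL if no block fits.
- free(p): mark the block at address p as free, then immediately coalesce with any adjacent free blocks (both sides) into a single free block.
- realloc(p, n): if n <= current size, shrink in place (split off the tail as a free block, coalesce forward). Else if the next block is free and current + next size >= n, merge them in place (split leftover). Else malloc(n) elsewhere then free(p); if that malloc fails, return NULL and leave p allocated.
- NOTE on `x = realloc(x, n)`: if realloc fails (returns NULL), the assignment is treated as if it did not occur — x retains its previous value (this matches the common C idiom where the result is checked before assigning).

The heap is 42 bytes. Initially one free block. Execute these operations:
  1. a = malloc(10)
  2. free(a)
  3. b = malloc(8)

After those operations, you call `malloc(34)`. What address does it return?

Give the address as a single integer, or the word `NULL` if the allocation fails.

Answer: 8

Derivation:
Op 1: a = malloc(10) -> a = 0; heap: [0-9 ALLOC][10-41 FREE]
Op 2: free(a) -> (freed a); heap: [0-41 FREE]
Op 3: b = malloc(8) -> b = 0; heap: [0-7 ALLOC][8-41 FREE]
malloc(34): first-fit scan over [0-7 ALLOC][8-41 FREE] -> 8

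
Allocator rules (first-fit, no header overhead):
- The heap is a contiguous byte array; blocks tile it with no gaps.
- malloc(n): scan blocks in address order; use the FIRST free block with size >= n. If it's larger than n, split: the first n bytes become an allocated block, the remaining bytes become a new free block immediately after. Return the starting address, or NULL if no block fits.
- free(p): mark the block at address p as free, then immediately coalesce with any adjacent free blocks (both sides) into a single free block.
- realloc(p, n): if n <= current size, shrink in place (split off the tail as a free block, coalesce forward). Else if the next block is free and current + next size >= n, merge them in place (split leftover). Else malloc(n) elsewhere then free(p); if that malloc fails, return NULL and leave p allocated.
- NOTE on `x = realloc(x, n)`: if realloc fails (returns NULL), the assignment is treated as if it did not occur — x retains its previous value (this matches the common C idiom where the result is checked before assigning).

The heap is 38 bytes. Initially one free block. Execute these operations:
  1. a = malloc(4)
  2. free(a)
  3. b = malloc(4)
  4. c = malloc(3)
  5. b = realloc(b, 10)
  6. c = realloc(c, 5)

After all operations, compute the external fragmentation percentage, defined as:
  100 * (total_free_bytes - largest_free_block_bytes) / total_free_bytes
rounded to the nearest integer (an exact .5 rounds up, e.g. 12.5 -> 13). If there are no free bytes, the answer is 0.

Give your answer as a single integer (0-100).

Answer: 30

Derivation:
Op 1: a = malloc(4) -> a = 0; heap: [0-3 ALLOC][4-37 FREE]
Op 2: free(a) -> (freed a); heap: [0-37 FREE]
Op 3: b = malloc(4) -> b = 0; heap: [0-3 ALLOC][4-37 FREE]
Op 4: c = malloc(3) -> c = 4; heap: [0-3 ALLOC][4-6 ALLOC][7-37 FREE]
Op 5: b = realloc(b, 10) -> b = 7; heap: [0-3 FREE][4-6 ALLOC][7-16 ALLOC][17-37 FREE]
Op 6: c = realloc(c, 5) -> c = 17; heap: [0-6 FREE][7-16 ALLOC][17-21 ALLOC][22-37 FREE]
Free blocks: [7 16] total_free=23 largest=16 -> 100*(23-16)/23 = 700/23 ≈ 30.435 -> rounds to 30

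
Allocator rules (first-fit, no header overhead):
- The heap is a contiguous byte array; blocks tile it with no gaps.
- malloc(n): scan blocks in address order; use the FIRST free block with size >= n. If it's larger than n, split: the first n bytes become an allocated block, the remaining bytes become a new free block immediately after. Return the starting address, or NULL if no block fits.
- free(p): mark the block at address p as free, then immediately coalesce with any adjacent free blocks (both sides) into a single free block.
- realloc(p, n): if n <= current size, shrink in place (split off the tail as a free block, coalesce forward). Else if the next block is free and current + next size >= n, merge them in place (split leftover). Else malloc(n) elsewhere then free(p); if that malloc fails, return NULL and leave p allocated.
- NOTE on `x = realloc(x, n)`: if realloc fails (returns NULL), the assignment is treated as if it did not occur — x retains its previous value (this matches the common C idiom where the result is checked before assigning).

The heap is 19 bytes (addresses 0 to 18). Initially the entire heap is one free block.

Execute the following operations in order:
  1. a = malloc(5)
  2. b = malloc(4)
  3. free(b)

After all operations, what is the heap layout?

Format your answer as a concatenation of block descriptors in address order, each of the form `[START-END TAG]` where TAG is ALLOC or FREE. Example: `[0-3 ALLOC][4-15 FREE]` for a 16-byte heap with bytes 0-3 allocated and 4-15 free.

Op 1: a = malloc(5) -> a = 0; heap: [0-4 ALLOC][5-18 FREE]
Op 2: b = malloc(4) -> b = 5; heap: [0-4 ALLOC][5-8 ALLOC][9-18 FREE]
Op 3: free(b) -> (freed b); heap: [0-4 ALLOC][5-18 FREE]

Answer: [0-4 ALLOC][5-18 FREE]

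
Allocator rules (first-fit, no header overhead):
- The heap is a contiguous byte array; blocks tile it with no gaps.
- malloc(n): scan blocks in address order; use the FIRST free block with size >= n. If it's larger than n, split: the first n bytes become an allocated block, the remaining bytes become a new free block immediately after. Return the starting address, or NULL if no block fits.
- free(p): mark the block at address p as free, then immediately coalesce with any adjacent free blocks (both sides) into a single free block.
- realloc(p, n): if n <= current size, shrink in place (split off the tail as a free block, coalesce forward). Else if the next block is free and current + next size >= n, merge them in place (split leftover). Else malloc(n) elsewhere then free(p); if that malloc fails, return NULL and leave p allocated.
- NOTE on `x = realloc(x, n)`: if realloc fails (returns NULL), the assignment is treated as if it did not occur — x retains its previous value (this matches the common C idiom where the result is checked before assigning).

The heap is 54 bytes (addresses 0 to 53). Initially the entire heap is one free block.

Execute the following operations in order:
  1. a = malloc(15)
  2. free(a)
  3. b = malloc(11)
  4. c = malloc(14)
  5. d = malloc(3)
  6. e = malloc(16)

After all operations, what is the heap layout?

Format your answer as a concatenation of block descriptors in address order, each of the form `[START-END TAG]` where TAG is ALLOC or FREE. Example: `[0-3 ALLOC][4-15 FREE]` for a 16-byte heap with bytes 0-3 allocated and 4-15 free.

Answer: [0-10 ALLOC][11-24 ALLOC][25-27 ALLOC][28-43 ALLOC][44-53 FREE]

Derivation:
Op 1: a = malloc(15) -> a = 0; heap: [0-14 ALLOC][15-53 FREE]
Op 2: free(a) -> (freed a); heap: [0-53 FREE]
Op 3: b = malloc(11) -> b = 0; heap: [0-10 ALLOC][11-53 FREE]
Op 4: c = malloc(14) -> c = 11; heap: [0-10 ALLOC][11-24 ALLOC][25-53 FREE]
Op 5: d = malloc(3) -> d = 25; heap: [0-10 ALLOC][11-24 ALLOC][25-27 ALLOC][28-53 FREE]
Op 6: e = malloc(16) -> e = 28; heap: [0-10 ALLOC][11-24 ALLOC][25-27 ALLOC][28-43 ALLOC][44-53 FREE]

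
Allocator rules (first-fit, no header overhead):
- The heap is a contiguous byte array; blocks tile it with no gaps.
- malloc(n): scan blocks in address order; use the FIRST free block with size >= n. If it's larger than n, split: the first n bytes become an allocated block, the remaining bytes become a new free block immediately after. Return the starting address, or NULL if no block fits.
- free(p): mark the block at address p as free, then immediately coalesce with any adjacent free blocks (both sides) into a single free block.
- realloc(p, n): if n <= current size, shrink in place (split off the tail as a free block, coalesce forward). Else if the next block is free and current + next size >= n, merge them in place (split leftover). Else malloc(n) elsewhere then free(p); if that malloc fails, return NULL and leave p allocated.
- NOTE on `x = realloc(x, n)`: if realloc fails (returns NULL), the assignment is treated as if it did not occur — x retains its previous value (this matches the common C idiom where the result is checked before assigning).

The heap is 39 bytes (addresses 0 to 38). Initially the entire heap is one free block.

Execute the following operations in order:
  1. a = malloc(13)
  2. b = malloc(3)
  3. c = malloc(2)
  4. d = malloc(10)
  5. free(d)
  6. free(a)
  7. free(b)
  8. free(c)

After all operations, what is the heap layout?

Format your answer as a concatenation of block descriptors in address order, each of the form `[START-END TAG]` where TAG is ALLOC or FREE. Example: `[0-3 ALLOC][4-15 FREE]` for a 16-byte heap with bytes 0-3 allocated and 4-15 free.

Answer: [0-38 FREE]

Derivation:
Op 1: a = malloc(13) -> a = 0; heap: [0-12 ALLOC][13-38 FREE]
Op 2: b = malloc(3) -> b = 13; heap: [0-12 ALLOC][13-15 ALLOC][16-38 FREE]
Op 3: c = malloc(2) -> c = 16; heap: [0-12 ALLOC][13-15 ALLOC][16-17 ALLOC][18-38 FREE]
Op 4: d = malloc(10) -> d = 18; heap: [0-12 ALLOC][13-15 ALLOC][16-17 ALLOC][18-27 ALLOC][28-38 FREE]
Op 5: free(d) -> (freed d); heap: [0-12 ALLOC][13-15 ALLOC][16-17 ALLOC][18-38 FREE]
Op 6: free(a) -> (freed a); heap: [0-12 FREE][13-15 ALLOC][16-17 ALLOC][18-38 FREE]
Op 7: free(b) -> (freed b); heap: [0-15 FREE][16-17 ALLOC][18-38 FREE]
Op 8: free(c) -> (freed c); heap: [0-38 FREE]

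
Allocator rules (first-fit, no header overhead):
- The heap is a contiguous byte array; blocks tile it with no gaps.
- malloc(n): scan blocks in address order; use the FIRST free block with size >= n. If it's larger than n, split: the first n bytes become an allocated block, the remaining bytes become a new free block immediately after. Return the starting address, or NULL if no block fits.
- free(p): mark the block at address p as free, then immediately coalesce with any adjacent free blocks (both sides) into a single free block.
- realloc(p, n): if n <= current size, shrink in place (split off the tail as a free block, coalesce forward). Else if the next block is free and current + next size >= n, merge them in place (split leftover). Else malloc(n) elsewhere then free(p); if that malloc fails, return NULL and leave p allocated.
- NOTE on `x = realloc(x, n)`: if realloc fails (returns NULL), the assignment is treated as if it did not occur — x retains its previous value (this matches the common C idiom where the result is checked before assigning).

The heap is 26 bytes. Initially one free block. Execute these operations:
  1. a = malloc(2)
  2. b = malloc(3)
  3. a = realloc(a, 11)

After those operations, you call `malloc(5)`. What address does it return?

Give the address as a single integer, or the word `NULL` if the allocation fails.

Answer: 16

Derivation:
Op 1: a = malloc(2) -> a = 0; heap: [0-1 ALLOC][2-25 FREE]
Op 2: b = malloc(3) -> b = 2; heap: [0-1 ALLOC][2-4 ALLOC][5-25 FREE]
Op 3: a = realloc(a, 11) -> a = 5; heap: [0-1 FREE][2-4 ALLOC][5-15 ALLOC][16-25 FREE]
malloc(5): first-fit scan over [0-1 FREE][2-4 ALLOC][5-15 ALLOC][16-25 FREE] -> 16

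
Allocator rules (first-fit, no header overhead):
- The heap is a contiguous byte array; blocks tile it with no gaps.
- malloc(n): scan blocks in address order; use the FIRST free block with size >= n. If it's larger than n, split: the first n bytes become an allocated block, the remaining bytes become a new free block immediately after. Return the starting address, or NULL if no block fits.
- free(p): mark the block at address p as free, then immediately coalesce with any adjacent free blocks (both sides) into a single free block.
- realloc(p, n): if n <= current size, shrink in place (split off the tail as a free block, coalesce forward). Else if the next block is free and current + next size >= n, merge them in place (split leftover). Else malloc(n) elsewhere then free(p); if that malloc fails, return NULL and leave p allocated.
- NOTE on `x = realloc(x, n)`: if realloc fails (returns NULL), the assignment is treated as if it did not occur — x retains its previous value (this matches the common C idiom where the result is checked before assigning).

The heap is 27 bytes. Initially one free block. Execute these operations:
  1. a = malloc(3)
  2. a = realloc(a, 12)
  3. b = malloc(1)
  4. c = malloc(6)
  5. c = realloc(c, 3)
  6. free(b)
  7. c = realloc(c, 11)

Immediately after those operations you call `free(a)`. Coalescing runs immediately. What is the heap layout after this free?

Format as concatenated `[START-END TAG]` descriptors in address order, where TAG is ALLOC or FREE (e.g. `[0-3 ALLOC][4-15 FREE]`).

Answer: [0-12 FREE][13-23 ALLOC][24-26 FREE]

Derivation:
Op 1: a = malloc(3) -> a = 0; heap: [0-2 ALLOC][3-26 FREE]
Op 2: a = realloc(a, 12) -> a = 0; heap: [0-11 ALLOC][12-26 FREE]
Op 3: b = malloc(1) -> b = 12; heap: [0-11 ALLOC][12-12 ALLOC][13-26 FREE]
Op 4: c = malloc(6) -> c = 13; heap: [0-11 ALLOC][12-12 ALLOC][13-18 ALLOC][19-26 FREE]
Op 5: c = realloc(c, 3) -> c = 13; heap: [0-11 ALLOC][12-12 ALLOC][13-15 ALLOC][16-26 FREE]
Op 6: free(b) -> (freed b); heap: [0-11 ALLOC][12-12 FREE][13-15 ALLOC][16-26 FREE]
Op 7: c = realloc(c, 11) -> c = 13; heap: [0-11 ALLOC][12-12 FREE][13-23 ALLOC][24-26 FREE]
free(a): a = 0 -> block [0-11 ALLOC]; mark free, coalesce with adjacent free neighbors -> [0-12 FREE][13-23 ALLOC][24-26 FREE]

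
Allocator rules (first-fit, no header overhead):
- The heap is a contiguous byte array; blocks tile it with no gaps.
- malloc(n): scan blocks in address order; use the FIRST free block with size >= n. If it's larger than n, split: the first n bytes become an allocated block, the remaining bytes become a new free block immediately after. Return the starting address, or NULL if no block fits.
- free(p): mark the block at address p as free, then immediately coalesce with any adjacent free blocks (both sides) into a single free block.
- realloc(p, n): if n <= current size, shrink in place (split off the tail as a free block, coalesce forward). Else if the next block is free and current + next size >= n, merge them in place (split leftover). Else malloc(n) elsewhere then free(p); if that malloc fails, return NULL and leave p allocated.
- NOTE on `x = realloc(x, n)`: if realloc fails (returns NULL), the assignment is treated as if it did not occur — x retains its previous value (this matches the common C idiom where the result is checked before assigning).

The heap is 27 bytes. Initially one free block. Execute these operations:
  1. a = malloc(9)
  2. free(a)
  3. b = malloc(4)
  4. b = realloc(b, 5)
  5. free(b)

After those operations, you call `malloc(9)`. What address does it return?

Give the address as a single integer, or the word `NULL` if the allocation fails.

Op 1: a = malloc(9) -> a = 0; heap: [0-8 ALLOC][9-26 FREE]
Op 2: free(a) -> (freed a); heap: [0-26 FREE]
Op 3: b = malloc(4) -> b = 0; heap: [0-3 ALLOC][4-26 FREE]
Op 4: b = realloc(b, 5) -> b = 0; heap: [0-4 ALLOC][5-26 FREE]
Op 5: free(b) -> (freed b); heap: [0-26 FREE]
malloc(9): first-fit scan over [0-26 FREE] -> 0

Answer: 0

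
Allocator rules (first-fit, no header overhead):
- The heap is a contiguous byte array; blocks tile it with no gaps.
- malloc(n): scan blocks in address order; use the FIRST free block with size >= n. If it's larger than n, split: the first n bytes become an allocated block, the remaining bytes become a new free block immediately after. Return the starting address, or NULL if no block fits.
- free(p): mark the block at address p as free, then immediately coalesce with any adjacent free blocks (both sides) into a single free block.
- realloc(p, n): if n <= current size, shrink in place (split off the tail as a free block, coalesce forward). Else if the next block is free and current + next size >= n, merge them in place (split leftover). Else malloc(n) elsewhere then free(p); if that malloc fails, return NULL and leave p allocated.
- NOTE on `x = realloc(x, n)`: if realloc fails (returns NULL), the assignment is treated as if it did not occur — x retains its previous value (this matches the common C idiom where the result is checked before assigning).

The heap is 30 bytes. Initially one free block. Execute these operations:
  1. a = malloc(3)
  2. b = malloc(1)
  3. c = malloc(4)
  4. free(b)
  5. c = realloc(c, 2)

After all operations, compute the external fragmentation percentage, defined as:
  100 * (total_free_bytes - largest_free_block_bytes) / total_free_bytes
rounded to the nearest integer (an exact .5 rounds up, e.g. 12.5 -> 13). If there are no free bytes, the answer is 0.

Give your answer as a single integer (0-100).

Op 1: a = malloc(3) -> a = 0; heap: [0-2 ALLOC][3-29 FREE]
Op 2: b = malloc(1) -> b = 3; heap: [0-2 ALLOC][3-3 ALLOC][4-29 FREE]
Op 3: c = malloc(4) -> c = 4; heap: [0-2 ALLOC][3-3 ALLOC][4-7 ALLOC][8-29 FREE]
Op 4: free(b) -> (freed b); heap: [0-2 ALLOC][3-3 FREE][4-7 ALLOC][8-29 FREE]
Op 5: c = realloc(c, 2) -> c = 4; heap: [0-2 ALLOC][3-3 FREE][4-5 ALLOC][6-29 FREE]
Free blocks: [1 24] total_free=25 largest=24 -> 100*(25-24)/25 = 100/25 = 4

Answer: 4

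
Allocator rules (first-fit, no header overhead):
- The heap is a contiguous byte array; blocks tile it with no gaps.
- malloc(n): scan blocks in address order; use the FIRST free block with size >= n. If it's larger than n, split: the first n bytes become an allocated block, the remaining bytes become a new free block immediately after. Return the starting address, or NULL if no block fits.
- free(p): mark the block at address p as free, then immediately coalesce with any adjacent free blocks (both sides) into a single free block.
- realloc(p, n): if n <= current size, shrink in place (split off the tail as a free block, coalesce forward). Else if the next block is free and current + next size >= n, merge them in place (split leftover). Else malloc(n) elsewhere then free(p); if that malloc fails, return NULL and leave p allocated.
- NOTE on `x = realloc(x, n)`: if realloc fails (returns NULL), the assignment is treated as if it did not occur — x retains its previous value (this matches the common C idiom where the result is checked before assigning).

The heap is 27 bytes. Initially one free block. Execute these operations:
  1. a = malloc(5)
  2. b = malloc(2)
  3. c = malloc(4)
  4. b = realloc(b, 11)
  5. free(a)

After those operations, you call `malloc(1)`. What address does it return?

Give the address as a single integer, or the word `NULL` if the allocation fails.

Op 1: a = malloc(5) -> a = 0; heap: [0-4 ALLOC][5-26 FREE]
Op 2: b = malloc(2) -> b = 5; heap: [0-4 ALLOC][5-6 ALLOC][7-26 FREE]
Op 3: c = malloc(4) -> c = 7; heap: [0-4 ALLOC][5-6 ALLOC][7-10 ALLOC][11-26 FREE]
Op 4: b = realloc(b, 11) -> b = 11; heap: [0-4 ALLOC][5-6 FREE][7-10 ALLOC][11-21 ALLOC][22-26 FREE]
Op 5: free(a) -> (freed a); heap: [0-6 FREE][7-10 ALLOC][11-21 ALLOC][22-26 FREE]
malloc(1): first-fit scan over [0-6 FREE][7-10 ALLOC][11-21 ALLOC][22-26 FREE] -> 0

Answer: 0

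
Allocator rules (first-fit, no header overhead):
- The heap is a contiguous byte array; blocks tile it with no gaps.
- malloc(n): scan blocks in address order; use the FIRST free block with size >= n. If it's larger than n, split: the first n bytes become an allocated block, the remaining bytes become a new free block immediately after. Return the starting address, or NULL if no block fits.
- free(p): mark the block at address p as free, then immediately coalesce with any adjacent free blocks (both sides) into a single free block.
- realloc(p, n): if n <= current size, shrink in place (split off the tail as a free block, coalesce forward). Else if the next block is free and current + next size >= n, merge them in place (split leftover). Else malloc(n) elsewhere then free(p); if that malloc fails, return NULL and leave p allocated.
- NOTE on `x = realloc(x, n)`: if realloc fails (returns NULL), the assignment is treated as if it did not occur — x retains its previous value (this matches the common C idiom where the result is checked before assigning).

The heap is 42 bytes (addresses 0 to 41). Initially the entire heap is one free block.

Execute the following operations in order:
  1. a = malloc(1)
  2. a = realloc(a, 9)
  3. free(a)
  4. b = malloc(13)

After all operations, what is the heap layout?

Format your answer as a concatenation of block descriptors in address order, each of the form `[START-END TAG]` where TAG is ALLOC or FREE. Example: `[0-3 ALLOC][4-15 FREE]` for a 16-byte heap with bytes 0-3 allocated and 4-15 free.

Answer: [0-12 ALLOC][13-41 FREE]

Derivation:
Op 1: a = malloc(1) -> a = 0; heap: [0-0 ALLOC][1-41 FREE]
Op 2: a = realloc(a, 9) -> a = 0; heap: [0-8 ALLOC][9-41 FREE]
Op 3: free(a) -> (freed a); heap: [0-41 FREE]
Op 4: b = malloc(13) -> b = 0; heap: [0-12 ALLOC][13-41 FREE]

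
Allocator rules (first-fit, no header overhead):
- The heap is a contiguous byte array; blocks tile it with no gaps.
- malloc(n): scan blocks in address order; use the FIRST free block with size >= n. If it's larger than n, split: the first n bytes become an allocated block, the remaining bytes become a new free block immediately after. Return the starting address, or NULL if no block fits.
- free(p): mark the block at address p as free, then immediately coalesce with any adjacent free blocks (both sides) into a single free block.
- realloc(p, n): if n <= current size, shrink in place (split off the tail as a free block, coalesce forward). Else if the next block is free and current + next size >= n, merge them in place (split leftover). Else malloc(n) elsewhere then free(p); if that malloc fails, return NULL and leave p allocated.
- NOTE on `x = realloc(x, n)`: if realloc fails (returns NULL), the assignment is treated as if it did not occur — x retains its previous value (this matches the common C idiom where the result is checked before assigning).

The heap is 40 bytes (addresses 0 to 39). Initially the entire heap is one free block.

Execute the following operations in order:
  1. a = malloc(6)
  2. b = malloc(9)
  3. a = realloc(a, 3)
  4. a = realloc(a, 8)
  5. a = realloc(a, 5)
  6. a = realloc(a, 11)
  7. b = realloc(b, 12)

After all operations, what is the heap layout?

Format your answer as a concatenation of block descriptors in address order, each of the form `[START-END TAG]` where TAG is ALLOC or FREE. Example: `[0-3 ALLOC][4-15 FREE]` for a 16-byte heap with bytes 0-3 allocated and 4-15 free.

Op 1: a = malloc(6) -> a = 0; heap: [0-5 ALLOC][6-39 FREE]
Op 2: b = malloc(9) -> b = 6; heap: [0-5 ALLOC][6-14 ALLOC][15-39 FREE]
Op 3: a = realloc(a, 3) -> a = 0; heap: [0-2 ALLOC][3-5 FREE][6-14 ALLOC][15-39 FREE]
Op 4: a = realloc(a, 8) -> a = 15; heap: [0-5 FREE][6-14 ALLOC][15-22 ALLOC][23-39 FREE]
Op 5: a = realloc(a, 5) -> a = 15; heap: [0-5 FREE][6-14 ALLOC][15-19 ALLOC][20-39 FREE]
Op 6: a = realloc(a, 11) -> a = 15; heap: [0-5 FREE][6-14 ALLOC][15-25 ALLOC][26-39 FREE]
Op 7: b = realloc(b, 12) -> b = 26; heap: [0-14 FREE][15-25 ALLOC][26-37 ALLOC][38-39 FREE]

Answer: [0-14 FREE][15-25 ALLOC][26-37 ALLOC][38-39 FREE]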